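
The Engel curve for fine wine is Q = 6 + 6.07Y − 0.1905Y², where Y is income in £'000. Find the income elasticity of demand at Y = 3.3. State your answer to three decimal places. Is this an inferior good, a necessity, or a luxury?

At Y = 3.3: Q = 23.9565.
dQ/dY = 6.07 − 0.381Y = 4.81270.
η = (dQ/dY)·(Y/Q) = 4.81270 × (3.3/23.9565) = 0.663.
0 < η < 1 ⇒ necessity.

0.663 (necessity)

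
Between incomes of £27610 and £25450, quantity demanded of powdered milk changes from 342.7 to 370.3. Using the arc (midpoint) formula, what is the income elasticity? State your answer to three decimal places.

-0.951

ΔQ = 370.3 − 342.7 = 27.6; midpoint Q̄ = (342.7 + 370.3)/2 = 356.5.
ΔI = 25450 − 27610 = -2160; midpoint Ī = (27610 + 25450)/2 = 26530.
η = (ΔQ/Q̄) ÷ (ΔI/Ī) = (27.6/356.5) ÷ (-2160/26530) = -0.951.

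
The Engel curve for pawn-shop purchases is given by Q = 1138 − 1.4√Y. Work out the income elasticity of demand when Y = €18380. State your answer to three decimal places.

At Y = 18380: Q = 948.198.
dQ/dY = -1.4/(2√Y) = -0.00516328 at this income.
η = (dQ/dY)·(Y/Q) = -0.00516328 × (18380/948.198) = -0.100.

-0.100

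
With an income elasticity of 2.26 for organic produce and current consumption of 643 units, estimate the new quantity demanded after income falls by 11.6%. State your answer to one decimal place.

%ΔQ ≈ η × %ΔI = 2.26 × (-11.6%) = -26.216%.
New Q ≈ 643 × (1 − 0.26216) = 474.4.

474.4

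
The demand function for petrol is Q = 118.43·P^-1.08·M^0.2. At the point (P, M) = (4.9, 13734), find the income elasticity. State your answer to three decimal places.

For a multiplicative demand Q = A·P^α·M^β, the income elasticity is β everywhere.
Here β = 0.2, so η = 0.200.

0.200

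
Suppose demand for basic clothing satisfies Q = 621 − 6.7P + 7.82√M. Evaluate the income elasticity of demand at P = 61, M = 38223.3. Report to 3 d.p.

At P = 61, M = 38223.3: Q = 1741.171.
Holding P constant, ∂Q/∂M = 7.82/(2√M) = 0.0199992.
η_M = (∂Q/∂M)·(M/Q) = 0.0199992 × (38223.3/1741.171) = 0.439.

0.439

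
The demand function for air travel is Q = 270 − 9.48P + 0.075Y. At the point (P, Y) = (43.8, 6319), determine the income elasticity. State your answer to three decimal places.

1.442

At P = 43.8, Y = 6319: Q = 328.701.
Holding P constant, ∂Q/∂Y = 0.075.
η_Y = (∂Q/∂Y)·(Y/Q) = 0.075 × (6319/328.701) = 1.442.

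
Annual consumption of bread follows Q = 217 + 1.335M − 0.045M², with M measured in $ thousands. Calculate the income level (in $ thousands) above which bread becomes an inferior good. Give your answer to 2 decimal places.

dQ/dM = 1.335 − 0.09M.
The good is inferior where dQ/dM < 0. Setting dQ/dM = 0 gives M = 1.335 / 0.09 = 14.83.

14.83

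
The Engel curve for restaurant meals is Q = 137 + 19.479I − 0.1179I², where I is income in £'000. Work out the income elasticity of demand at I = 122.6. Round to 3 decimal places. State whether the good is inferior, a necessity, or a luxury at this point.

-1.535 (inferior good)

At I = 122.6: Q = 752.9988.
dQ/dI = 19.479 − 0.2358I = -9.43008.
η = (dQ/dI)·(I/Q) = -9.43008 × (122.6/752.9988) = -1.535.
η < 0 ⇒ inferior good.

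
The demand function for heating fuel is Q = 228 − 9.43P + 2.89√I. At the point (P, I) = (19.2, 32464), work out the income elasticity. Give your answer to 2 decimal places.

0.46

At P = 19.2, I = 32464: Q = 567.658.
Holding P constant, ∂Q/∂I = 2.89/(2√I) = 0.00801986.
η_I = (∂Q/∂I)·(I/Q) = 0.00801986 × (32464/567.658) = 0.46.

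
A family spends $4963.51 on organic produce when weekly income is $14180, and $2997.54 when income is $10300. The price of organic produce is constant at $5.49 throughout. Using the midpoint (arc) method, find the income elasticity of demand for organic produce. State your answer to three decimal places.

1.558

With a constant price, Q₁ = 4963.51/5.49 = 904.100 and Q₂ = 2997.54/5.49 = 546.000 (equivalently, work directly with expenditure since P cancels).
Midpoint %ΔQ = (2997.54 − 4963.51)/3980.53 = -0.49390; midpoint %ΔI = (10300 − 14180)/12240 = -0.31699.
η = -0.49390 / -0.31699 = 1.558.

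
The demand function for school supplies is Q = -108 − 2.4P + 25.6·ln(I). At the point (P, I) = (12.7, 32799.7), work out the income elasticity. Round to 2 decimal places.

0.20

At P = 12.7, I = 32799.7: Q = 127.713.
Holding P constant, ∂Q/∂I = 25.6/I = 0.000780495.
η_I = (∂Q/∂I)·(I/Q) = 0.000780495 × (32799.7/127.713) = 0.20.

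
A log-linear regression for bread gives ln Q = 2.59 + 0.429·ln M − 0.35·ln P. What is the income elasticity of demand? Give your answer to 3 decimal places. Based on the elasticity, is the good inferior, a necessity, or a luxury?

In a log-linear demand, the coefficient on ln M is the income elasticity.
So η = 0.429.
0 < η < 1 ⇒ necessity.

0.429 (necessity)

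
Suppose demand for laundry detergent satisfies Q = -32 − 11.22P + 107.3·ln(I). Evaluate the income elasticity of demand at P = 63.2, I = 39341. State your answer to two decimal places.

0.27

At P = 63.2, I = 39341: Q = 394.132.
Holding P constant, ∂Q/∂I = 107.3/I = 0.00272743.
η_I = (∂Q/∂I)·(I/Q) = 0.00272743 × (39341/394.132) = 0.27.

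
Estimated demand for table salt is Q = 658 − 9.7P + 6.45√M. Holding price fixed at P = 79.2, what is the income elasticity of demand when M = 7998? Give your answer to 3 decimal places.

At P = 79.2, M = 7998: Q = 466.593.
Holding P constant, ∂Q/∂M = 6.45/(2√M) = 0.0360611.
η_M = (∂Q/∂M)·(M/Q) = 0.0360611 × (7998/466.593) = 0.618.

0.618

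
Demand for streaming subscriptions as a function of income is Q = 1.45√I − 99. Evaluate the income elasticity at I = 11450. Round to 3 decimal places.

1.381

At I = 11450: Q = 56.157.
dQ/dI = 1.45/(2√I) = 0.00677541 at this income.
η = (dQ/dI)·(I/Q) = 0.00677541 × (11450/56.157) = 1.381.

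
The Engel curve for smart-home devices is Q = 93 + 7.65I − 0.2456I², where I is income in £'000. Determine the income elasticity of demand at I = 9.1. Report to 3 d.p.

0.203

At I = 9.1: Q = 142.2769.
dQ/dI = 7.65 − 0.4912I = 3.18008.
η = (dQ/dI)·(I/Q) = 3.18008 × (9.1/142.2769) = 0.203.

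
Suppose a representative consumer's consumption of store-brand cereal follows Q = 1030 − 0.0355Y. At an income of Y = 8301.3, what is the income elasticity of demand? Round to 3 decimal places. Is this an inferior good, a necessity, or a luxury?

-0.401 (inferior good)

At Y = 8301.3: Q = 735.304.
dQ/dY = −0.0355.
η = (dQ/dY)·(Y/Q) = -0.0355 × (8301.3/735.304) = -0.401.
Since η < 0, the good is an inferior good.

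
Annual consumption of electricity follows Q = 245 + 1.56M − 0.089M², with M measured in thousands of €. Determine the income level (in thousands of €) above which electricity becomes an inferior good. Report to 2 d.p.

8.76

dQ/dM = 1.56 − 0.178M.
The good is inferior where dQ/dM < 0. Setting dQ/dM = 0 gives M = 1.56 / 0.178 = 8.76.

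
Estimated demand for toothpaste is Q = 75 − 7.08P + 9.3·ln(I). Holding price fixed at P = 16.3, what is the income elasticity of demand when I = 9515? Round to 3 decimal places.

At P = 16.3, I = 9515: Q = 44.790.
Holding P constant, ∂Q/∂I = 9.3/I = 0.000977404.
η_I = (∂Q/∂I)·(I/Q) = 0.000977404 × (9515/44.790) = 0.208.

0.208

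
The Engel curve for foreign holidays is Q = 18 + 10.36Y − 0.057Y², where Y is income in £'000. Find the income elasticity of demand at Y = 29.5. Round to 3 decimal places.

0.753

At Y = 29.5: Q = 274.0158.
dQ/dY = 10.36 − 0.114Y = 6.99700.
η = (dQ/dY)·(Y/Q) = 6.99700 × (29.5/274.0158) = 0.753.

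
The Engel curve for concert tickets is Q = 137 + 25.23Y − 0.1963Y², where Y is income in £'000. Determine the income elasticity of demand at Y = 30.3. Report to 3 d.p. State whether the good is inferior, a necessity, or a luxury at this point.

At Y = 30.3: Q = 721.2479.
dQ/dY = 25.23 − 0.3926Y = 13.33422.
η = (dQ/dY)·(Y/Q) = 13.33422 × (30.3/721.2479) = 0.560.
0 < η < 1 ⇒ necessity.

0.560 (necessity)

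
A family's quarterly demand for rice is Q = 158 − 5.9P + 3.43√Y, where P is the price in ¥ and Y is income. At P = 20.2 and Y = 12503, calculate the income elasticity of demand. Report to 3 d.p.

0.454

At P = 20.2, Y = 12503: Q = 422.352.
Holding P constant, ∂Q/∂Y = 3.43/(2√Y) = 0.0153376.
η_Y = (∂Q/∂Y)·(Y/Q) = 0.0153376 × (12503/422.352) = 0.454.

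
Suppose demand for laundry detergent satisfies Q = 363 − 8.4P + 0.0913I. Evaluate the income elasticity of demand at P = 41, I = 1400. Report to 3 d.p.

0.873

At P = 41, I = 1400: Q = 146.420.
Holding P constant, ∂Q/∂I = 0.0913.
η_I = (∂Q/∂I)·(I/Q) = 0.0913 × (1400/146.420) = 0.873.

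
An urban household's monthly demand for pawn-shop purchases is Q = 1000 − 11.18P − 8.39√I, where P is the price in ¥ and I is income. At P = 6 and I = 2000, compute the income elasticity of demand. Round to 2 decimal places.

-0.34

At P = 6, I = 2000: Q = 557.708.
Holding P constant, ∂Q/∂I = -8.39/(2√I) = -0.0938031.
η_I = (∂Q/∂I)·(I/Q) = -0.0938031 × (2000/557.708) = -0.34.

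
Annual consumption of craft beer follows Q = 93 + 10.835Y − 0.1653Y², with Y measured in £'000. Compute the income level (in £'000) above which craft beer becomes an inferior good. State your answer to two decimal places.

dQ/dY = 10.835 − 0.3306Y.
The good is inferior where dQ/dY < 0. Setting dQ/dY = 0 gives Y = 10.835 / 0.3306 = 32.77.

32.77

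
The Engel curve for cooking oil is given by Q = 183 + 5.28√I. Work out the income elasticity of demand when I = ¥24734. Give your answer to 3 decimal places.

0.410

At I = 24734: Q = 1013.388.
dQ/dI = 5.28/(2√I) = 0.0167864 at this income.
η = (dQ/dI)·(I/Q) = 0.0167864 × (24734/1013.388) = 0.410.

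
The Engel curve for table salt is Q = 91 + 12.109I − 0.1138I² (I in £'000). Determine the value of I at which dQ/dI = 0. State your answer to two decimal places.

53.20

dQ/dI = 12.109 − 0.2276I.
The good is inferior where dQ/dI < 0. Setting dQ/dI = 0 gives I = 12.109 / 0.2276 = 53.20.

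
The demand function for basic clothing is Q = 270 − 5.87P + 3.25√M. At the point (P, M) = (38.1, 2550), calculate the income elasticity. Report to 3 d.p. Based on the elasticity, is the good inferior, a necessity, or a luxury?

At P = 38.1, M = 2550: Q = 210.470.
Holding P constant, ∂Q/∂M = 3.25/(2√M) = 0.0321798.
η_M = (∂Q/∂M)·(M/Q) = 0.0321798 × (2550/210.470) = 0.390.
Since 0 < η < 1, this is a necessity.

0.390 (necessity)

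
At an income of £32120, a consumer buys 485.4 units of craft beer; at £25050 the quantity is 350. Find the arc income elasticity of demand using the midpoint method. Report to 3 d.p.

ΔQ = 350 − 485.4 = -135.4; midpoint Q̄ = (485.4 + 350)/2 = 417.7.
ΔI = 25050 − 32120 = -7070; midpoint Ī = (32120 + 25050)/2 = 28585.
η = (ΔQ/Q̄) ÷ (ΔI/Ī) = (-135.4/417.7) ÷ (-7070/28585) = 1.311.

1.311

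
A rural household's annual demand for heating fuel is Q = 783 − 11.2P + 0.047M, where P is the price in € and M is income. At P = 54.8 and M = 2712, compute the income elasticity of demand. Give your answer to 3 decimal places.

At P = 54.8, M = 2712: Q = 296.704.
Holding P constant, ∂Q/∂M = 0.047.
η_M = (∂Q/∂M)·(M/Q) = 0.047 × (2712/296.704) = 0.430.

0.430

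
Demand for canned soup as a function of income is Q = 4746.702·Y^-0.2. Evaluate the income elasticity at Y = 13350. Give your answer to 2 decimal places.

-0.20

For Q = A·Y^β the income elasticity is constant and equal to β.
Here β = -0.2, so η = -0.20.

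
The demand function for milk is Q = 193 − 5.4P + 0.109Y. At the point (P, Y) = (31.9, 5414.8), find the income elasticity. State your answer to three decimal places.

At P = 31.9, Y = 5414.8: Q = 610.953.
Holding P constant, ∂Q/∂Y = 0.109.
η_Y = (∂Q/∂Y)·(Y/Q) = 0.109 × (5414.8/610.953) = 0.966.

0.966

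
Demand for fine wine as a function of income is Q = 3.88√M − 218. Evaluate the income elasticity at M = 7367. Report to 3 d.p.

1.448

At M = 7367: Q = 115.025.
dQ/dM = 3.88/(2√M) = 0.0226025 at this income.
η = (dQ/dM)·(M/Q) = 0.0226025 × (7367/115.025) = 1.448.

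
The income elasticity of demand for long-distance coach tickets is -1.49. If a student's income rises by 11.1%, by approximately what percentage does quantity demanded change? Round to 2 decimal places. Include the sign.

%ΔQ ≈ η × %ΔI = -1.49 × 11.1% = -16.54%.

-16.54%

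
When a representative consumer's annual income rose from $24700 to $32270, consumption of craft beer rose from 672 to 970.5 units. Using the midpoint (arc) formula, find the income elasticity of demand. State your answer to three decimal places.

ΔQ = 970.5 − 672 = 298.5; midpoint Q̄ = (672 + 970.5)/2 = 821.25.
ΔI = 32270 − 24700 = 7570; midpoint Ī = (24700 + 32270)/2 = 28485.
η = (ΔQ/Q̄) ÷ (ΔI/Ī) = (298.5/821.25) ÷ (7570/28485) = 1.368.

1.368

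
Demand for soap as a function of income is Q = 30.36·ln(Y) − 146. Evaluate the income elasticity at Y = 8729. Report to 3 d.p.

At Y = 8729: Q = 129.499.
dQ/dY = 30.36/Y = 0.00347806 at this income.
η = (dQ/dY)·(Y/Q) = 0.00347806 × (8729/129.499) = 0.234.

0.234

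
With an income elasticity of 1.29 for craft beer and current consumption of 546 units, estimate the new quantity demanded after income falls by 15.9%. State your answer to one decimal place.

434.0

%ΔQ ≈ η × %ΔI = 1.29 × (-15.9%) = -20.511%.
New Q ≈ 546 × (1 − 0.20511) = 434.0.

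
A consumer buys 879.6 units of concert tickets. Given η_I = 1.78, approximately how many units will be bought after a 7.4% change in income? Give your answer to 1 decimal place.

%ΔQ ≈ η × %ΔI = 1.78 × 7.4% = 13.172%.
New Q ≈ 879.6 × (1 + 0.13172) = 995.5.

995.5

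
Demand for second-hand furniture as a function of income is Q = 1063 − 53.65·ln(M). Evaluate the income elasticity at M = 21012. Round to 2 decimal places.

-0.10

At M = 21012: Q = 529.030.
dQ/dM = -53.65/M = -0.0025533 at this income.
η = (dQ/dM)·(M/Q) = -0.0025533 × (21012/529.030) = -0.10.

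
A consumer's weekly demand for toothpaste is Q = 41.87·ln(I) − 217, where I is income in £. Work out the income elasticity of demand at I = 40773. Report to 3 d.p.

0.184

At I = 40773: Q = 227.483.
dQ/dI = 41.87/I = 0.00102691 at this income.
η = (dQ/dI)·(I/Q) = 0.00102691 × (40773/227.483) = 0.184.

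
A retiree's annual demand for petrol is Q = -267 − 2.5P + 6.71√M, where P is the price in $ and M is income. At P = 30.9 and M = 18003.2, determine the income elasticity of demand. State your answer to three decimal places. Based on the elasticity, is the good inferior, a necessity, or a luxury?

0.810 (necessity)

At P = 30.9, M = 18003.2: Q = 556.071.
Holding P constant, ∂Q/∂M = 6.71/(2√M) = 0.0250045.
η_M = (∂Q/∂M)·(M/Q) = 0.0250045 × (18003.2/556.071) = 0.810.
Since 0 < η < 1, this is a necessity.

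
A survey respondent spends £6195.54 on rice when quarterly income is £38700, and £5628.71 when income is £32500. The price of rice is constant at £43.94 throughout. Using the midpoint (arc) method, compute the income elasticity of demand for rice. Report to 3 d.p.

0.551

With a constant price, Q₁ = 6195.54/43.94 = 141.000 and Q₂ = 5628.71/43.94 = 128.100 (equivalently, work directly with expenditure since P cancels).
Midpoint %ΔQ = (5628.71 − 6195.54)/5912.13 = -0.09588; midpoint %ΔI = (32500 − 38700)/35600 = -0.17416.
η = -0.09588 / -0.17416 = 0.551.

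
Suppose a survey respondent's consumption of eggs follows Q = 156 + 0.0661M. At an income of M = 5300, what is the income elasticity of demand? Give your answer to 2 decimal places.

0.69

At M = 5300: Q = 506.330.
dQ/dM = 0.0661.
η = (dQ/dM)·(M/Q) = 0.0661 × (5300/506.330) = 0.69.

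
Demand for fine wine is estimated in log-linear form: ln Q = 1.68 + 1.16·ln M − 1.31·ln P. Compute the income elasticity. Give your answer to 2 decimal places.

In a log-linear demand, the coefficient on ln M is the income elasticity.
So η = 1.16.

1.16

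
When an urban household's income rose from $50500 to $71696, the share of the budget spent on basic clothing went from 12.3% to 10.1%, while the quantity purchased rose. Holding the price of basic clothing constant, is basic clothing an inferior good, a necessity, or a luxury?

necessity

Quantity rises but the budget share falls as income rises, so 0 < η < 1.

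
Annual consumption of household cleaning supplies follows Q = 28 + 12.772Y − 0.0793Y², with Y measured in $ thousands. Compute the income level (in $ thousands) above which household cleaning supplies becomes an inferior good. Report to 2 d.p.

dQ/dY = 12.772 − 0.1586Y.
The good is inferior where dQ/dY < 0. Setting dQ/dY = 0 gives Y = 12.772 / 0.1586 = 80.53.

80.53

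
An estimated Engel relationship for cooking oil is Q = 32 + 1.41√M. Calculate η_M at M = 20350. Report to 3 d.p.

0.431

At M = 20350: Q = 233.141.
dQ/dM = 1.41/(2√M) = 0.00494205 at this income.
η = (dQ/dM)·(M/Q) = 0.00494205 × (20350/233.141) = 0.431.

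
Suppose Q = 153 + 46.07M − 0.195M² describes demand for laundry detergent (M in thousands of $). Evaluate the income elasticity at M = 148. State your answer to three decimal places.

-0.639

At M = 148: Q = 2700.0800.
dQ/dM = 46.07 − 0.39M = -11.65000.
η = (dQ/dM)·(M/Q) = -11.65000 × (148/2700.0800) = -0.639.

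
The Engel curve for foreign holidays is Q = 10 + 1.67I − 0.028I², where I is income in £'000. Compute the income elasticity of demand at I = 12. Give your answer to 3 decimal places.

0.460

At I = 12: Q = 26.0080.
dQ/dI = 1.67 − 0.056I = 0.99800.
η = (dQ/dI)·(I/Q) = 0.99800 × (12/26.0080) = 0.460.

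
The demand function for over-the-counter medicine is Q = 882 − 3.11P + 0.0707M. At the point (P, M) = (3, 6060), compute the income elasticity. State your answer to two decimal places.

0.33

At P = 3, M = 6060: Q = 1301.112.
Holding P constant, ∂Q/∂M = 0.0707.
η_M = (∂Q/∂M)·(M/Q) = 0.0707 × (6060/1301.112) = 0.33.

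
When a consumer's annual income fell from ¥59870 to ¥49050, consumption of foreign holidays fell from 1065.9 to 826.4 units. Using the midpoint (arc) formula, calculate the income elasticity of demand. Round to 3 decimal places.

1.274

ΔQ = 826.4 − 1065.9 = -239.5; midpoint Q̄ = (1065.9 + 826.4)/2 = 946.15.
ΔI = 49050 − 59870 = -10820; midpoint Ī = (59870 + 49050)/2 = 54460.
η = (ΔQ/Q̄) ÷ (ΔI/Ī) = (-239.5/946.15) ÷ (-10820/54460) = 1.274.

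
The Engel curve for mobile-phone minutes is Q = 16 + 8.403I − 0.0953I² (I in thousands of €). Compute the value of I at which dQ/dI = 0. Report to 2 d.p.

dQ/dI = 8.403 − 0.1906I.
The good is inferior where dQ/dI < 0. Setting dQ/dI = 0 gives I = 8.403 / 0.1906 = 44.09.

44.09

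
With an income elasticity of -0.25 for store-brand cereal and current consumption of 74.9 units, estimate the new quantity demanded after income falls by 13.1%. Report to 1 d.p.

%ΔQ ≈ η × %ΔI = -0.25 × (-13.1%) = 3.275%.
New Q ≈ 74.9 × (1 + 0.03275) = 77.4.

77.4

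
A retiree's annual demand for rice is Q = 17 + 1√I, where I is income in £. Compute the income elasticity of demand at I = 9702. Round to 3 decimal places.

At I = 9702: Q = 115.499.
dQ/dI = 1/(2√I) = 0.00507621 at this income.
η = (dQ/dI)·(I/Q) = 0.00507621 × (9702/115.499) = 0.426.

0.426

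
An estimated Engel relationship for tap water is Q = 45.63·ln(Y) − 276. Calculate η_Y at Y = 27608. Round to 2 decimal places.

0.24

At Y = 27608: Q = 190.606.
dQ/dY = 45.63/Y = 0.00165278 at this income.
η = (dQ/dY)·(Y/Q) = 0.00165278 × (27608/190.606) = 0.24.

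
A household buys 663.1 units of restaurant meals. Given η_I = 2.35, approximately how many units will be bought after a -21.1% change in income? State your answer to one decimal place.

334.3

%ΔQ ≈ η × %ΔI = 2.35 × (-21.1%) = -49.585%.
New Q ≈ 663.1 × (1 − 0.49585) = 334.3.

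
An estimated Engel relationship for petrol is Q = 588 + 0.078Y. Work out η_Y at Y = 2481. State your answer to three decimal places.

0.248

At Y = 2481: Q = 781.518.
dQ/dY = 0.078.
η = (dQ/dY)·(Y/Q) = 0.078 × (2481/781.518) = 0.248.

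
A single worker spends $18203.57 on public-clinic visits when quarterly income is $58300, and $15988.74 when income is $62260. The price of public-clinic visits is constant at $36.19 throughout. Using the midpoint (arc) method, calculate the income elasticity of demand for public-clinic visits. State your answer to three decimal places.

With a constant price, Q₁ = 18203.57/36.19 = 503.000 and Q₂ = 15988.74/36.19 = 441.800 (equivalently, work directly with expenditure since P cancels).
Midpoint %ΔQ = (15988.74 − 18203.57)/17096.16 = -0.12955; midpoint %ΔI = (62260 − 58300)/60280 = 0.06569.
η = -0.12955 / 0.06569 = -1.972.

-1.972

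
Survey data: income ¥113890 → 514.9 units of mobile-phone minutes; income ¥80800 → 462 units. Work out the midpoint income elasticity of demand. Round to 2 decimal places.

ΔQ = 462 − 514.9 = -52.9; midpoint Q̄ = (514.9 + 462)/2 = 488.45.
ΔI = 80800 − 113890 = -33090; midpoint Ī = (113890 + 80800)/2 = 97345.
η = (ΔQ/Q̄) ÷ (ΔI/Ī) = (-52.9/488.45) ÷ (-33090/97345) = 0.32.

0.32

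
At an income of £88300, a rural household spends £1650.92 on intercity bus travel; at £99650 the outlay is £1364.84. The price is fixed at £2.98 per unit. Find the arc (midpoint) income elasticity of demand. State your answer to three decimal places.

With a constant price, Q₁ = 1650.92/2.98 = 554.000 and Q₂ = 1364.84/2.98 = 458.000 (equivalently, work directly with expenditure since P cancels).
Midpoint %ΔQ = (1364.84 − 1650.92)/1507.88 = -0.18972; midpoint %ΔI = (99650 − 88300)/93975 = 0.12078.
η = -0.18972 / 0.12078 = -1.571.

-1.571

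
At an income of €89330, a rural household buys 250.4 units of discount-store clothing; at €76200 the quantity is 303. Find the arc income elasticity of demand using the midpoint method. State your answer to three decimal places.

-1.198

ΔQ = 303 − 250.4 = 52.6; midpoint Q̄ = (250.4 + 303)/2 = 276.7.
ΔI = 76200 − 89330 = -13130; midpoint Ī = (89330 + 76200)/2 = 82765.
η = (ΔQ/Q̄) ÷ (ΔI/Ī) = (52.6/276.7) ÷ (-13130/82765) = -1.198.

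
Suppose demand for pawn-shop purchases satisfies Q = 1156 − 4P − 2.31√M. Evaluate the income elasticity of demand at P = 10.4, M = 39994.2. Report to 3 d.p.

At P = 10.4, M = 39994.2: Q = 652.433.
Holding P constant, ∂Q/∂M = -2.31/(2√M) = -0.00577542.
η_M = (∂Q/∂M)·(M/Q) = -0.00577542 × (39994.2/652.433) = -0.354.

-0.354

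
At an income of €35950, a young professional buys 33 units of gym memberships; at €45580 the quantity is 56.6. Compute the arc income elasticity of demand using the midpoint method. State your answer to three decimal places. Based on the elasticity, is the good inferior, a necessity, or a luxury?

2.230 (luxury)

ΔQ = 56.6 − 33 = 23.6; midpoint Q̄ = (33 + 56.6)/2 = 44.8.
ΔI = 45580 − 35950 = 9630; midpoint Ī = (35950 + 45580)/2 = 40765.
η = (ΔQ/Q̄) ÷ (ΔI/Ī) = (23.6/44.8) ÷ (9630/40765) = 2.230.
η > 1 ⇒ luxury.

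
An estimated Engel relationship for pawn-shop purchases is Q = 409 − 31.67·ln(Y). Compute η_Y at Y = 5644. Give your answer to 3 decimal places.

-0.234

At Y = 5644: Q = 135.424.
dQ/dY = -31.67/Y = -0.00561127 at this income.
η = (dQ/dY)·(Y/Q) = -0.00561127 × (5644/135.424) = -0.234.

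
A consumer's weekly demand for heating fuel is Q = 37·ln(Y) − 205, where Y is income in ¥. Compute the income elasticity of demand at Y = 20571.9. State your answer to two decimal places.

At Y = 20571.9: Q = 162.472.
dQ/dY = 37/Y = 0.00179857 at this income.
η = (dQ/dY)·(Y/Q) = 0.00179857 × (20571.9/162.472) = 0.23.

0.23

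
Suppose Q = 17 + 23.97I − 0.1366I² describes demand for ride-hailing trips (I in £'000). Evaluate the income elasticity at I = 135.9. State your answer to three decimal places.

At I = 135.9: Q = 751.6836.
dQ/dI = 23.97 − 0.2732I = -13.15788.
η = (dQ/dI)·(I/Q) = -13.15788 × (135.9/751.6836) = -2.379.

-2.379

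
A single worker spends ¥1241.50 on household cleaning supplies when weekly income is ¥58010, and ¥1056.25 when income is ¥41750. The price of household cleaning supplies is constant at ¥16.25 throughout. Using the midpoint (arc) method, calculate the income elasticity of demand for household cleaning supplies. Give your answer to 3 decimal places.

With a constant price, Q₁ = 1241.50/16.25 = 76.400 and Q₂ = 1056.25/16.25 = 65.000 (equivalently, work directly with expenditure since P cancels).
Midpoint %ΔQ = (1056.25 − 1241.50)/1148.88 = -0.16124; midpoint %ΔI = (41750 − 58010)/49880 = -0.32598.
η = -0.16124 / -0.32598 = 0.495.

0.495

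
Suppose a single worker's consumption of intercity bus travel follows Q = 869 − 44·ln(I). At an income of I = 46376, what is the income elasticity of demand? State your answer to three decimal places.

-0.111

At I = 46376: Q = 396.240.
dQ/dI = -44/I = -0.000948767 at this income.
η = (dQ/dI)·(I/Q) = -0.000948767 × (46376/396.240) = -0.111.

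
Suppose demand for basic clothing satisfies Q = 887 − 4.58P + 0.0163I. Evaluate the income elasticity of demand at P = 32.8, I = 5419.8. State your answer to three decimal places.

At P = 32.8, I = 5419.8: Q = 825.119.
Holding P constant, ∂Q/∂I = 0.0163.
η_I = (∂Q/∂I)·(I/Q) = 0.0163 × (5419.8/825.119) = 0.107.

0.107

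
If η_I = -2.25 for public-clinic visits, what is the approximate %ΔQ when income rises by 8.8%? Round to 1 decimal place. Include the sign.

-19.8%

%ΔQ ≈ η × %ΔI = -2.25 × 8.8% = -19.8%.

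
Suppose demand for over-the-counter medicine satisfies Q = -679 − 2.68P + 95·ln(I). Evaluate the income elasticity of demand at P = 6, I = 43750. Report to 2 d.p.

0.30

At P = 6, I = 43750: Q = 320.113.
Holding P constant, ∂Q/∂I = 95/I = 0.00217143.
η_I = (∂Q/∂I)·(I/Q) = 0.00217143 × (43750/320.113) = 0.30.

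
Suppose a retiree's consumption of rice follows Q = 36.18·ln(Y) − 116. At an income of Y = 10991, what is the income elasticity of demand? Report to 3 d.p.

At Y = 10991: Q = 220.649.
dQ/dY = 36.18/Y = 0.00329178 at this income.
η = (dQ/dY)·(Y/Q) = 0.00329178 × (10991/220.649) = 0.164.

0.164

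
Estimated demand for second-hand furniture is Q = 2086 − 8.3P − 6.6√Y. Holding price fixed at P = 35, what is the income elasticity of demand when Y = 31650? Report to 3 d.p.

-0.945

At P = 35, Y = 31650: Q = 621.331.
Holding P constant, ∂Q/∂Y = -6.6/(2√Y) = -0.0185493.
η_Y = (∂Q/∂Y)·(Y/Q) = -0.0185493 × (31650/621.331) = -0.945.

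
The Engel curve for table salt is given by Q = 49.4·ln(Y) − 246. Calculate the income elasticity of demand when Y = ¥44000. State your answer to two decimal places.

At Y = 44000: Q = 282.182.
dQ/dY = 49.4/Y = 0.00112273 at this income.
η = (dQ/dY)·(Y/Q) = 0.00112273 × (44000/282.182) = 0.18.

0.18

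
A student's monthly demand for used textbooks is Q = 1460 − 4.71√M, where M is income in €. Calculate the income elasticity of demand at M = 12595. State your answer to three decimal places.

At M = 12595: Q = 931.409.
dQ/dM = -4.71/(2√M) = -0.0209842 at this income.
η = (dQ/dM)·(M/Q) = -0.0209842 × (12595/931.409) = -0.284.

-0.284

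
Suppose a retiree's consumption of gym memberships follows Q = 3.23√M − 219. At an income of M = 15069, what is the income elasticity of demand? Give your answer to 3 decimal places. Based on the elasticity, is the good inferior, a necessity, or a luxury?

At M = 15069: Q = 177.501.
dQ/dM = 3.23/(2√M) = 0.0131562 at this income.
η = (dQ/dM)·(M/Q) = 0.0131562 × (15069/177.501) = 1.117.
Since η > 1, the good is a luxury.

1.117 (luxury)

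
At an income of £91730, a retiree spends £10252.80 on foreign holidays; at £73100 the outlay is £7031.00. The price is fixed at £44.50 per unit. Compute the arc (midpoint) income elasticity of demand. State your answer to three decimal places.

With a constant price, Q₁ = 10252.80/44.50 = 230.400 and Q₂ = 7031.00/44.50 = 158.000 (equivalently, work directly with expenditure since P cancels).
Midpoint %ΔQ = (7031.00 − 10252.80)/8641.90 = -0.37281; midpoint %ΔI = (73100 − 91730)/82415 = -0.22605.
η = -0.37281 / -0.22605 = 1.649.

1.649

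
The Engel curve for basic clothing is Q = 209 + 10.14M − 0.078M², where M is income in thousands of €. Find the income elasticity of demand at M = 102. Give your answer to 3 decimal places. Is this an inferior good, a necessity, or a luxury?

-1.364 (inferior good)

At M = 102: Q = 431.7680.
dQ/dM = 10.14 − 0.156M = -5.77200.
η = (dQ/dM)·(M/Q) = -5.77200 × (102/431.7680) = -1.364.
η < 0 ⇒ inferior good.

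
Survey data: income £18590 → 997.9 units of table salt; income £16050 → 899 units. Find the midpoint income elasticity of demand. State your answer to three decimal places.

ΔQ = 899 − 997.9 = -98.9; midpoint Q̄ = (997.9 + 899)/2 = 948.45.
ΔI = 16050 − 18590 = -2540; midpoint Ī = (18590 + 16050)/2 = 17320.
η = (ΔQ/Q̄) ÷ (ΔI/Ī) = (-98.9/948.45) ÷ (-2540/17320) = 0.711.

0.711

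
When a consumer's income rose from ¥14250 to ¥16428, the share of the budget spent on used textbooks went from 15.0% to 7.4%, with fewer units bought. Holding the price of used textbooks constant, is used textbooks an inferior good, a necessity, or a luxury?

inferior good

Quantity demanded falls as income rises, so η < 0.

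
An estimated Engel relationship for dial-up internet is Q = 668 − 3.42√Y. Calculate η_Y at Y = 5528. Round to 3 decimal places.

At Y = 5528: Q = 413.721.
dQ/dY = -3.42/(2√Y) = -0.0229992 at this income.
η = (dQ/dY)·(Y/Q) = -0.0229992 × (5528/413.721) = -0.307.

-0.307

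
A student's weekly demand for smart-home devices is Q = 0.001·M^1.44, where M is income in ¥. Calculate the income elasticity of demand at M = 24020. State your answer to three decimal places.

For Q = A·M^β the income elasticity is constant and equal to β.
Here β = 1.44, so η = 1.440.

1.440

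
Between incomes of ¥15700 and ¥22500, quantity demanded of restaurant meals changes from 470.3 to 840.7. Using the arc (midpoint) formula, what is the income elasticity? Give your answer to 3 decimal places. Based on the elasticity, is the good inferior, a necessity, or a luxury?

ΔQ = 840.7 − 470.3 = 370.4; midpoint Q̄ = (470.3 + 840.7)/2 = 655.5.
ΔI = 22500 − 15700 = 6800; midpoint Ī = (15700 + 22500)/2 = 19100.
η = (ΔQ/Q̄) ÷ (ΔI/Ī) = (370.4/655.5) ÷ (6800/19100) = 1.587.
η > 1 ⇒ luxury.

1.587 (luxury)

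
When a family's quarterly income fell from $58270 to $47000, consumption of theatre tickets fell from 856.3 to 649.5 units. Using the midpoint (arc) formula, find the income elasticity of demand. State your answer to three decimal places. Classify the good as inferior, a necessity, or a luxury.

1.283 (luxury)

ΔQ = 649.5 − 856.3 = -206.8; midpoint Q̄ = (856.3 + 649.5)/2 = 752.9.
ΔI = 47000 − 58270 = -11270; midpoint Ī = (58270 + 47000)/2 = 52635.
η = (ΔQ/Q̄) ÷ (ΔI/Ī) = (-206.8/752.9) ÷ (-11270/52635) = 1.283.
η > 1 ⇒ luxury.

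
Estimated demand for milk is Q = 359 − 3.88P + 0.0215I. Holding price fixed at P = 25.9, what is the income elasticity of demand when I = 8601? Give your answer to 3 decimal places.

At P = 25.9, I = 8601: Q = 443.430.
Holding P constant, ∂Q/∂I = 0.0215.
η_I = (∂Q/∂I)·(I/Q) = 0.0215 × (8601/443.430) = 0.417.

0.417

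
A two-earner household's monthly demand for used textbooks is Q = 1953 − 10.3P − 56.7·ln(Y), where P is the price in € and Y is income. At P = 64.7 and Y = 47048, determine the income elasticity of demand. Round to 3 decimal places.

-0.084

At P = 64.7, Y = 47048: Q = 676.559.
Holding P constant, ∂Q/∂Y = -56.7/Y = -0.00120515.
η_Y = (∂Q/∂Y)·(Y/Q) = -0.00120515 × (47048/676.559) = -0.084.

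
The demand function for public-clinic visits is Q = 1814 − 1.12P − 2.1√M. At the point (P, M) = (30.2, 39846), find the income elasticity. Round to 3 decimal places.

-0.154

At P = 30.2, M = 39846: Q = 1360.985.
Holding P constant, ∂Q/∂M = -2.1/(2√M) = -0.00526014.
η_M = (∂Q/∂M)·(M/Q) = -0.00526014 × (39846/1360.985) = -0.154.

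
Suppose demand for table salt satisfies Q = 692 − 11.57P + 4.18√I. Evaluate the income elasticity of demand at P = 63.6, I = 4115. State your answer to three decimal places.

At P = 63.6, I = 4115: Q = 224.288.
Holding P constant, ∂Q/∂I = 4.18/(2√I) = 0.0325808.
η_I = (∂Q/∂I)·(I/Q) = 0.0325808 × (4115/224.288) = 0.598.

0.598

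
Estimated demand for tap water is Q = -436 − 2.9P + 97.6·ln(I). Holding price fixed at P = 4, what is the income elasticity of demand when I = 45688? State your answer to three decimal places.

At P = 4, I = 45688: Q = 599.608.
Holding P constant, ∂Q/∂I = 97.6/I = 0.00213623.
η_I = (∂Q/∂I)·(I/Q) = 0.00213623 × (45688/599.608) = 0.163.

0.163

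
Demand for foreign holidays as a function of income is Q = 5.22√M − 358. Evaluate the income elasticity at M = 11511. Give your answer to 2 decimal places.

1.39

At M = 11511: Q = 202.050.
dQ/dM = 5.22/(2√M) = 0.0243267 at this income.
η = (dQ/dM)·(M/Q) = 0.0243267 × (11511/202.050) = 1.39.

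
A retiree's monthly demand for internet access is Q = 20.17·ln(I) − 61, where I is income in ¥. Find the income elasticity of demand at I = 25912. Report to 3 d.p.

At I = 25912: Q = 143.977.
dQ/dI = 20.17/I = 0.000778404 at this income.
η = (dQ/dI)·(I/Q) = 0.000778404 × (25912/143.977) = 0.140.

0.140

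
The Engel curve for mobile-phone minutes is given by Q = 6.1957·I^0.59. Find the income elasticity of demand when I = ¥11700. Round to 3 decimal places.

0.590

For Q = A·I^β the income elasticity is constant and equal to β.
Here β = 0.59, so η = 0.590.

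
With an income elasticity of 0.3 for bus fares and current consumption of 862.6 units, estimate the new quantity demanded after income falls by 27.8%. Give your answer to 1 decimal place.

%ΔQ ≈ η × %ΔI = 0.3 × (-27.8%) = -8.34%.
New Q ≈ 862.6 × (1 − 0.0834) = 790.7.

790.7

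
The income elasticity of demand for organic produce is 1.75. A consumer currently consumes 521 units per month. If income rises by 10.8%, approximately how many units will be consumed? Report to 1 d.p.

619.5

%ΔQ ≈ η × %ΔI = 1.75 × 10.8% = 18.9%.
New Q ≈ 521 × (1 + 0.189) = 619.5.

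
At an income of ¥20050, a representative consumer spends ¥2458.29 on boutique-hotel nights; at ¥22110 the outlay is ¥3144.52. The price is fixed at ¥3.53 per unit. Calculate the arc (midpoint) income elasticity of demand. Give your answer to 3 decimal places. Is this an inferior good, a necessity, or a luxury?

2.507 (luxury)

With a constant price, Q₁ = 2458.29/3.53 = 696.399 and Q₂ = 3144.52/3.53 = 890.799 (equivalently, work directly with expenditure since P cancels).
Midpoint %ΔQ = (3144.52 − 2458.29)/2801.41 = 0.24496; midpoint %ΔI = (22110 − 20050)/21080 = 0.09772.
η = 0.24496 / 0.09772 = 2.507.
η > 1 ⇒ luxury.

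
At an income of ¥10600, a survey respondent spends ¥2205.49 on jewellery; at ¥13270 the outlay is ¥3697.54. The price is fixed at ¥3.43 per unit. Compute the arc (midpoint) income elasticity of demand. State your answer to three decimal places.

2.260

With a constant price, Q₁ = 2205.49/3.43 = 643.000 and Q₂ = 3697.54/3.43 = 1078.000 (equivalently, work directly with expenditure since P cancels).
Midpoint %ΔQ = (3697.54 − 2205.49)/2951.52 = 0.50552; midpoint %ΔI = (13270 − 10600)/11935 = 0.22371.
η = 0.50552 / 0.22371 = 2.260.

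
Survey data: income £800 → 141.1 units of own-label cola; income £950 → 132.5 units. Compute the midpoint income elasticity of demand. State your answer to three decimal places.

-0.367

ΔQ = 132.5 − 141.1 = -8.6; midpoint Q̄ = (141.1 + 132.5)/2 = 136.8.
ΔI = 950 − 800 = 150; midpoint Ī = (800 + 950)/2 = 875.
η = (ΔQ/Q̄) ÷ (ΔI/Ī) = (-8.6/136.8) ÷ (150/875) = -0.367.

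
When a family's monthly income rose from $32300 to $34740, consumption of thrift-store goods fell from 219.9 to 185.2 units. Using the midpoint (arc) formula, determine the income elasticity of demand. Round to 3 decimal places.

-2.353

ΔQ = 185.2 − 219.9 = -34.7; midpoint Q̄ = (219.9 + 185.2)/2 = 202.55.
ΔI = 34740 − 32300 = 2440; midpoint Ī = (32300 + 34740)/2 = 33520.
η = (ΔQ/Q̄) ÷ (ΔI/Ī) = (-34.7/202.55) ÷ (2440/33520) = -2.353.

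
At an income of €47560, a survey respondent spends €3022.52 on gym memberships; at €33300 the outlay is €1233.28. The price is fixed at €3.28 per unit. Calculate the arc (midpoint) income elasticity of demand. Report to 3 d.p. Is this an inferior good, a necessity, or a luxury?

With a constant price, Q₁ = 3022.52/3.28 = 921.500 and Q₂ = 1233.28/3.28 = 376.000 (equivalently, work directly with expenditure since P cancels).
Midpoint %ΔQ = (1233.28 − 3022.52)/2127.90 = -0.84085; midpoint %ΔI = (33300 − 47560)/40430 = -0.35271.
η = -0.84085 / -0.35271 = 2.384.
η > 1 ⇒ luxury.

2.384 (luxury)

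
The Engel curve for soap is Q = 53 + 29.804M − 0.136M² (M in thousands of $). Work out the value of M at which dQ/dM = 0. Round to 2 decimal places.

dQ/dM = 29.804 − 0.272M.
The good is inferior where dQ/dM < 0. Setting dQ/dM = 0 gives M = 29.804 / 0.272 = 109.57.

109.57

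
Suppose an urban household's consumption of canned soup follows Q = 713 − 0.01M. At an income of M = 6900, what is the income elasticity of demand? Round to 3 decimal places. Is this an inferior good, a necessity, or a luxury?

-0.107 (inferior good)

At M = 6900: Q = 644.000.
dQ/dM = −0.01.
η = (dQ/dM)·(M/Q) = -0.01 × (6900/644.000) = -0.107.
Since η < 0, the good is an inferior good.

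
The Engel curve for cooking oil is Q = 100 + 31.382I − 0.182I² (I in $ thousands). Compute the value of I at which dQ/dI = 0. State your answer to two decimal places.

86.21

dQ/dI = 31.382 − 0.364I.
The good is inferior where dQ/dI < 0. Setting dQ/dI = 0 gives I = 31.382 / 0.364 = 86.21.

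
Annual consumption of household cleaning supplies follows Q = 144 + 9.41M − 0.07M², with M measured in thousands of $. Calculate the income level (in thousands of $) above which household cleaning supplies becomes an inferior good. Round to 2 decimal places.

67.21

dQ/dM = 9.41 − 0.14M.
The good is inferior where dQ/dM < 0. Setting dQ/dM = 0 gives M = 9.41 / 0.14 = 67.21.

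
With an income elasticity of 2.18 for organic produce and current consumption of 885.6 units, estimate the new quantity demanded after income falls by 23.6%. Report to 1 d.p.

430.0

%ΔQ ≈ η × %ΔI = 2.18 × (-23.6%) = -51.448%.
New Q ≈ 885.6 × (1 − 0.51448) = 430.0.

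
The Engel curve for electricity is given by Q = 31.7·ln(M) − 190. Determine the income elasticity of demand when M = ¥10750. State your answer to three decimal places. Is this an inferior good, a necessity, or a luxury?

At M = 10750: Q = 104.260.
dQ/dM = 31.7/M = 0.00294884 at this income.
η = (dQ/dM)·(M/Q) = 0.00294884 × (10750/104.260) = 0.304.
Since 0 < η < 1, the good is a necessity.

0.304 (necessity)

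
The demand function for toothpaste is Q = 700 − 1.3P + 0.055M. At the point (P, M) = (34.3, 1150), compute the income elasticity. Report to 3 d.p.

0.088

At P = 34.3, M = 1150: Q = 718.660.
Holding P constant, ∂Q/∂M = 0.055.
η_M = (∂Q/∂M)·(M/Q) = 0.055 × (1150/718.660) = 0.088.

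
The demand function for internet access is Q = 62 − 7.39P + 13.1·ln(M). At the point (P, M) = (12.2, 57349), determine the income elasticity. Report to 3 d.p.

At P = 12.2, M = 57349: Q = 115.378.
Holding P constant, ∂Q/∂M = 13.1/M = 0.000228426.
η_M = (∂Q/∂M)·(M/Q) = 0.000228426 × (57349/115.378) = 0.114.

0.114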